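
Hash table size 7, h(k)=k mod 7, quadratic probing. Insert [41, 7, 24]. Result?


Insertions: 41->slot 6; 7->slot 0; 24->slot 3
Table: [7, None, None, 24, None, None, 41]


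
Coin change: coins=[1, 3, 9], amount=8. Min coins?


dp[0]=0; dp[i]=1+min(dp[i-c] for c in coins)
...dp[3]=1, dp[4]=2, dp[5]=3, dp[6]=2, dp[7]=3, dp[8]=4
Minimum coins for 8 = 4


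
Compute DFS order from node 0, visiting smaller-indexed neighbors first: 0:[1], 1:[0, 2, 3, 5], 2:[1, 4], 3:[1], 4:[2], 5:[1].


DFS stack-based: start with [0]
Visit order: [0, 1, 2, 4, 3, 5]


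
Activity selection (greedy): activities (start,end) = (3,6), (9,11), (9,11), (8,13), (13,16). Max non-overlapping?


Greedy: pick earliest-ending, then skip overlaps.
Selected (3 activities): [(3, 6), (9, 11), (13, 16)]


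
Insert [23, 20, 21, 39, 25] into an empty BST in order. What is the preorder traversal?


Root = 23; build tree by BST insertion.
Preorder traversal: [23, 20, 21, 39, 25]


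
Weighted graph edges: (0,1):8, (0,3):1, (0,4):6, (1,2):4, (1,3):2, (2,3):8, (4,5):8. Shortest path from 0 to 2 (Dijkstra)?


Dijkstra from 0:
Distances: {0: 0, 1: 3, 2: 7, 3: 1, 4: 6, 5: 14}
Shortest distance to 2 = 7, path = [0, 3, 1, 2]


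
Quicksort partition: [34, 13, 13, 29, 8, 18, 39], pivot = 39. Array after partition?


Elements <= 39 go left of pivot.
Result: [34, 13, 13, 29, 8, 18, 39], pivot at index 6


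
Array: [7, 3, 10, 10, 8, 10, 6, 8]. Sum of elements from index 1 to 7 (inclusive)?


Prefix sums: [0, 7, 10, 20, 30, 38, 48, 54, 62]
Sum[1..7] = prefix[8] - prefix[1] = 62 - 7 = 55


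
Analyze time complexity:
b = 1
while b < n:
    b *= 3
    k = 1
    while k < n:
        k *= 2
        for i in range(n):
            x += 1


Per nesting level: O(log n) * O(log n) * O(n) = O(n (log n)^2)
Complexity: O(n (log n)^2)


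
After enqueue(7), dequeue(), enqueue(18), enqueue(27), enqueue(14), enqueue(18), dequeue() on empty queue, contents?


enqueue(7) -> [7]
dequeue() returns 7 -> []
enqueue(18) -> [18]
enqueue(27) -> [18, 27]
enqueue(14) -> [18, 27, 14]
enqueue(18) -> [18, 27, 14, 18]
dequeue() returns 18 -> [27, 14, 18]
Final queue (front to back): [27, 14, 18]


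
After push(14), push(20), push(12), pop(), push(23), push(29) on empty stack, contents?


push(14) -> [14]
push(20) -> [14, 20]
push(12) -> [14, 20, 12]
pop() returns 12 -> [14, 20]
push(23) -> [14, 20, 23]
push(29) -> [14, 20, 23, 29]
Final stack (bottom to top): [14, 20, 23, 29]


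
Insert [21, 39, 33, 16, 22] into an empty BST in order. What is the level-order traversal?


Root = 21; build tree by BST insertion.
Level-Order traversal: [21, 16, 39, 33, 22]


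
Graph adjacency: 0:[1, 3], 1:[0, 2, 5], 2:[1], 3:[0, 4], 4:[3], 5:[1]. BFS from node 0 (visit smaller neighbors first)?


BFS queue: start with [0]
Visit order: [0, 1, 3, 2, 5, 4]


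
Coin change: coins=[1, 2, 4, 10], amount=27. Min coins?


dp[0]=0; dp[i]=1+min(dp[i-c] for c in coins)
...dp[22]=3, dp[23]=4, dp[24]=3, dp[25]=4, dp[26]=4, dp[27]=5
Minimum coins for 27 = 5


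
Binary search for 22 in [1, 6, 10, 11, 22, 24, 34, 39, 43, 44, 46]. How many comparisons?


Search for 22:
[0,10] mid=5 arr[5]=24
[0,4] mid=2 arr[2]=10
[3,4] mid=3 arr[3]=11
[4,4] mid=4 arr[4]=22
Total: 4 comparisons


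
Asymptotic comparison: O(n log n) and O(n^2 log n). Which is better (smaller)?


linearithmic grows slower than n^2 log n
O(n log n) is asymptotically smaller; O(n^2 log n) grows faster


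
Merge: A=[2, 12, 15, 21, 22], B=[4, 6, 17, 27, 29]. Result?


Compare heads, take smaller each step.
Merged: [2, 4, 6, 12, 15, 17, 21, 22, 27, 29]


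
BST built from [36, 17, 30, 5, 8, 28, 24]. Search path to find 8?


BST root = 36
Search for 8: compare at each node
Path: [36, 17, 5, 8]


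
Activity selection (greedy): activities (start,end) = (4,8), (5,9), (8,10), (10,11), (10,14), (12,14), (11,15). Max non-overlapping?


Greedy: pick earliest-ending, then skip overlaps.
Selected (4 activities): [(4, 8), (8, 10), (10, 11), (12, 14)]


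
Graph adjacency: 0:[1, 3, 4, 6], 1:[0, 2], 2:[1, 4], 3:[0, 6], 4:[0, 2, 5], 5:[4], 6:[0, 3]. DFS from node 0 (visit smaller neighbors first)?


DFS stack-based: start with [0]
Visit order: [0, 1, 2, 4, 5, 3, 6]


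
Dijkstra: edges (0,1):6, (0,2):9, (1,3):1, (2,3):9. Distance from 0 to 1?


Dijkstra from 0:
Distances: {0: 0, 1: 6, 2: 9, 3: 7}
Shortest distance to 1 = 6, path = [0, 1]


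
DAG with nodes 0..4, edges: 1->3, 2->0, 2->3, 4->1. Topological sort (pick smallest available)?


Kahn's algorithm, process smallest node first
Order: [2, 0, 4, 1, 3]


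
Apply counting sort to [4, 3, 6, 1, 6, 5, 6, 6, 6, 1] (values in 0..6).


Count array: [0, 2, 0, 1, 1, 1, 5]
Reconstruct: [1, 1, 3, 4, 5, 6, 6, 6, 6, 6]


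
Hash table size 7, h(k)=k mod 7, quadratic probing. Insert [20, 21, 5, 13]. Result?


Insertions: 20->slot 6; 21->slot 0; 5->slot 5; 13->slot 3
Table: [21, None, None, 13, None, 5, 20]


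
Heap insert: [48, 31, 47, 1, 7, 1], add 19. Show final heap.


Append 19: [48, 31, 47, 1, 7, 1, 19]
Bubble up: no swaps needed
Result: [48, 31, 47, 1, 7, 1, 19]


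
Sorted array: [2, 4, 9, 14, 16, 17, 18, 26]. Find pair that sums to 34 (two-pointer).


Two pointers: lo=0, hi=7
Found pair: (16, 18) summing to 34


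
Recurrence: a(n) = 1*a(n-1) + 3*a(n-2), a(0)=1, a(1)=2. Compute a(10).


Build bottom-up:
...a(8)=725, a(9)=1667, a(10)=1*1667+3*725=3842


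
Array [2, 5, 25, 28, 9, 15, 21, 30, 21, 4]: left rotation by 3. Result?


Left rotate by 3: [28, 9, 15, 21, 30, 21, 4, 2, 5, 25]


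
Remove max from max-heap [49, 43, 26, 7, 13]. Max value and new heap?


Max = 49
Replace root with last, heapify down
Resulting heap: [43, 13, 26, 7]


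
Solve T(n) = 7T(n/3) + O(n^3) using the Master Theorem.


a=7, b=3, c=3. log_3(7)=1.771 < c=3. Case 3: O(n^c) = O(n^3)
Complexity: O(n^3)


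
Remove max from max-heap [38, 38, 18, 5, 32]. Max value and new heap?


Max = 38
Replace root with last, heapify down
Resulting heap: [38, 32, 18, 5]


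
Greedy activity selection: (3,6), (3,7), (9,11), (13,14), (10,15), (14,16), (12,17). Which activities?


Greedy: pick earliest-ending, then skip overlaps.
Selected (4 activities): [(3, 6), (9, 11), (13, 14), (14, 16)]


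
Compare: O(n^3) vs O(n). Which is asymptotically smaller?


linear grows slower than cubic
O(n) is asymptotically smaller; O(n^3) grows faster


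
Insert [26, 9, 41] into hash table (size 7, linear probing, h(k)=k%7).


Insertions: 26->slot 5; 9->slot 2; 41->slot 6
Table: [None, None, 9, None, None, 26, 41]


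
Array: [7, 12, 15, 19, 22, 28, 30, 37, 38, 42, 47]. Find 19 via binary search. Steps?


Search for 19:
[0,10] mid=5 arr[5]=28
[0,4] mid=2 arr[2]=15
[3,4] mid=3 arr[3]=19
Total: 3 comparisons


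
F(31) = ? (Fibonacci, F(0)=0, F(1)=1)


F(n)=F(n-1)+F(n-2)
...F(29)=514229, F(30)=832040, F(31)=1346269


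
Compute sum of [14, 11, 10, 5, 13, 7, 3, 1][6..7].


Prefix sums: [0, 14, 25, 35, 40, 53, 60, 63, 64]
Sum[6..7] = prefix[8] - prefix[6] = 64 - 60 = 4


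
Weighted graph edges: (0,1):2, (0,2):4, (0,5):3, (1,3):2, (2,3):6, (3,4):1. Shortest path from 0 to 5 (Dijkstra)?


Dijkstra from 0:
Distances: {0: 0, 1: 2, 2: 4, 3: 4, 4: 5, 5: 3}
Shortest distance to 5 = 3, path = [0, 5]


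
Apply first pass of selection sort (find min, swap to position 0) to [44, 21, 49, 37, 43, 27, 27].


After one pass: [21, 44, 49, 37, 43, 27, 27]


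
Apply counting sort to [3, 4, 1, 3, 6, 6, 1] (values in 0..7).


Count array: [0, 2, 0, 2, 1, 0, 2, 0]
Reconstruct: [1, 1, 3, 3, 4, 6, 6]


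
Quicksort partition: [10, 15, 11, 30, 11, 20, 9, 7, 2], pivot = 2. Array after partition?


Elements <= 2 go left of pivot.
Result: [2, 15, 11, 30, 11, 20, 9, 7, 10], pivot at index 0


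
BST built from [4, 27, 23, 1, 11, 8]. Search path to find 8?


BST root = 4
Search for 8: compare at each node
Path: [4, 27, 23, 11, 8]


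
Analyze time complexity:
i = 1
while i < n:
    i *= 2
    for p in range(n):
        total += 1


Per nesting level: O(log n) * O(n) = O(n log n)
Complexity: O(n log n)


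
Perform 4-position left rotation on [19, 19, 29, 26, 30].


Left rotate by 4: [30, 19, 19, 29, 26]


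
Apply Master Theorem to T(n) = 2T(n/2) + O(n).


a=2, b=2, c=1. log_2(2)=1 = c=1. Case 2: O(n^c log n) = O(n log n)
Complexity: O(n log n)


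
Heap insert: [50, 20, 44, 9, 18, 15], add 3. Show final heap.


Append 3: [50, 20, 44, 9, 18, 15, 3]
Bubble up: no swaps needed
Result: [50, 20, 44, 9, 18, 15, 3]


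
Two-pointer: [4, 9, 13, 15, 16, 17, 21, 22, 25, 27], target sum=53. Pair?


Two pointers: lo=0, hi=9
No pair sums to 53


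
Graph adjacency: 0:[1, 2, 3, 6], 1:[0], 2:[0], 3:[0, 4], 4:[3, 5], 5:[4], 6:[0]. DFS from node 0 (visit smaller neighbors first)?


DFS stack-based: start with [0]
Visit order: [0, 1, 2, 3, 4, 5, 6]


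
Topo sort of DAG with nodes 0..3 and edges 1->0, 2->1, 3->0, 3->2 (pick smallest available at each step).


Kahn's algorithm, process smallest node first
Order: [3, 2, 1, 0]


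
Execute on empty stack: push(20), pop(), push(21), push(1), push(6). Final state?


push(20) -> [20]
pop() returns 20 -> []
push(21) -> [21]
push(1) -> [21, 1]
push(6) -> [21, 1, 6]
Final stack (bottom to top): [21, 1, 6]


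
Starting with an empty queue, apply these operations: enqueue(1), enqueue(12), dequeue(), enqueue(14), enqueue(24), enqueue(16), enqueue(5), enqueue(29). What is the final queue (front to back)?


enqueue(1) -> [1]
enqueue(12) -> [1, 12]
dequeue() returns 1 -> [12]
enqueue(14) -> [12, 14]
enqueue(24) -> [12, 14, 24]
enqueue(16) -> [12, 14, 24, 16]
enqueue(5) -> [12, 14, 24, 16, 5]
enqueue(29) -> [12, 14, 24, 16, 5, 29]
Final queue (front to back): [12, 14, 24, 16, 5, 29]


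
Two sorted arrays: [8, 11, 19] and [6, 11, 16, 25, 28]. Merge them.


Compare heads, take smaller each step.
Merged: [6, 8, 11, 11, 16, 19, 25, 28]


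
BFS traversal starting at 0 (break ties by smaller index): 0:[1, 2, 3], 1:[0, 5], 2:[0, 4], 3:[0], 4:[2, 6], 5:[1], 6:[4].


BFS queue: start with [0]
Visit order: [0, 1, 2, 3, 5, 4, 6]


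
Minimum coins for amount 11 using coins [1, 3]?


dp[0]=0; dp[i]=1+min(dp[i-c] for c in coins)
...dp[6]=2, dp[7]=3, dp[8]=4, dp[9]=3, dp[10]=4, dp[11]=5
Minimum coins for 11 = 5


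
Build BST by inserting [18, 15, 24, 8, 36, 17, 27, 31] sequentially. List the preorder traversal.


Root = 18; build tree by BST insertion.
Preorder traversal: [18, 15, 8, 17, 24, 36, 27, 31]


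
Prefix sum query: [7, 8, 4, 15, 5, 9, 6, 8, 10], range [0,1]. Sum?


Prefix sums: [0, 7, 15, 19, 34, 39, 48, 54, 62, 72]
Sum[0..1] = prefix[2] - prefix[0] = 15 - 0 = 15


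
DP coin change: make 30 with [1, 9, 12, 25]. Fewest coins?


dp[0]=0; dp[i]=1+min(dp[i-c] for c in coins)
...dp[25]=1, dp[26]=2, dp[27]=3, dp[28]=4, dp[29]=5, dp[30]=3
Minimum coins for 30 = 3


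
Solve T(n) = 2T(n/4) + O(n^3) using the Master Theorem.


a=2, b=4, c=3. log_4(2)=0.5 < c=3. Case 3: O(n^c) = O(n^3)
Complexity: O(n^3)


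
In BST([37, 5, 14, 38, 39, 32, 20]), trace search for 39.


BST root = 37
Search for 39: compare at each node
Path: [37, 38, 39]


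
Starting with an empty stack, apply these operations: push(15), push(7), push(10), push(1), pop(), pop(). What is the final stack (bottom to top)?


push(15) -> [15]
push(7) -> [15, 7]
push(10) -> [15, 7, 10]
push(1) -> [15, 7, 10, 1]
pop() returns 1 -> [15, 7, 10]
pop() returns 10 -> [15, 7]
Final stack (bottom to top): [15, 7]


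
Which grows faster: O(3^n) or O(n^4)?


quartic grows slower than exponential (base 3)
O(n^4) is asymptotically smaller; O(3^n) grows faster


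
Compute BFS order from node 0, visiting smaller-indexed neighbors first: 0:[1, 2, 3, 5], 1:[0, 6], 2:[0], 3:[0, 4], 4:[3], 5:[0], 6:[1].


BFS queue: start with [0]
Visit order: [0, 1, 2, 3, 5, 6, 4]


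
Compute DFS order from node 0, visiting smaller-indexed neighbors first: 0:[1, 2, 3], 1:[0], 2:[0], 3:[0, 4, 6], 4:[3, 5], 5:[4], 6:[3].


DFS stack-based: start with [0]
Visit order: [0, 1, 2, 3, 4, 5, 6]


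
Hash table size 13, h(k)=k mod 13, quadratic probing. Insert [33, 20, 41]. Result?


Insertions: 33->slot 7; 20->slot 8; 41->slot 2
Table: [None, None, 41, None, None, None, None, 33, 20, None, None, None, None]


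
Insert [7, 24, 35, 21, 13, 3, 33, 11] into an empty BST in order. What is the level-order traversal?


Root = 7; build tree by BST insertion.
Level-Order traversal: [7, 3, 24, 21, 35, 13, 33, 11]


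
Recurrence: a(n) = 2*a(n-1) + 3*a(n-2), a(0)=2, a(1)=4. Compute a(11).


Build bottom-up:
...a(9)=29524, a(10)=88574, a(11)=2*88574+3*29524=265720


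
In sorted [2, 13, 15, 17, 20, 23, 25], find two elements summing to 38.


Two pointers: lo=0, hi=6
Found pair: (13, 25) summing to 38


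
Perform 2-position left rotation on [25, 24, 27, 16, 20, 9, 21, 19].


Left rotate by 2: [27, 16, 20, 9, 21, 19, 25, 24]


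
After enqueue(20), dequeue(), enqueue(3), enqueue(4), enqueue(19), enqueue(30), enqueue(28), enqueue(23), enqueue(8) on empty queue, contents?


enqueue(20) -> [20]
dequeue() returns 20 -> []
enqueue(3) -> [3]
enqueue(4) -> [3, 4]
enqueue(19) -> [3, 4, 19]
enqueue(30) -> [3, 4, 19, 30]
enqueue(28) -> [3, 4, 19, 30, 28]
enqueue(23) -> [3, 4, 19, 30, 28, 23]
enqueue(8) -> [3, 4, 19, 30, 28, 23, 8]
Final queue (front to back): [3, 4, 19, 30, 28, 23, 8]


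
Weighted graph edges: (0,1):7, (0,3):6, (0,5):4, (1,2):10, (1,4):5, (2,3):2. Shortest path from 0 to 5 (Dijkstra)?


Dijkstra from 0:
Distances: {0: 0, 1: 7, 2: 8, 3: 6, 4: 12, 5: 4}
Shortest distance to 5 = 4, path = [0, 5]


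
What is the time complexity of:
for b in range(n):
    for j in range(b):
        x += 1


Per nesting level: O(n) * O(n) [triangular over b] = O(n^2)
Complexity: O(n^2)


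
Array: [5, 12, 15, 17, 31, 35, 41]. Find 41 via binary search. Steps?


Search for 41:
[0,6] mid=3 arr[3]=17
[4,6] mid=5 arr[5]=35
[6,6] mid=6 arr[6]=41
Total: 3 comparisons


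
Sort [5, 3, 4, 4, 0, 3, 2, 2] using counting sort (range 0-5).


Count array: [1, 0, 2, 2, 2, 1]
Reconstruct: [0, 2, 2, 3, 3, 4, 4, 5]


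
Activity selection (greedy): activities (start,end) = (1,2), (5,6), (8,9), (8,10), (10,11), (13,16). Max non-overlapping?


Greedy: pick earliest-ending, then skip overlaps.
Selected (5 activities): [(1, 2), (5, 6), (8, 9), (10, 11), (13, 16)]


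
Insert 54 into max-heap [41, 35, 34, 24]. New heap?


Append 54: [41, 35, 34, 24, 54]
Bubble up: swap idx 4(54) with idx 1(35); swap idx 1(54) with idx 0(41)
Result: [54, 41, 34, 24, 35]


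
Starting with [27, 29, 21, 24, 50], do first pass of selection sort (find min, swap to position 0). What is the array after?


After one pass: [21, 29, 27, 24, 50]


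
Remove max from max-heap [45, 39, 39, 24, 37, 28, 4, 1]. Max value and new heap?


Max = 45
Replace root with last, heapify down
Resulting heap: [39, 37, 39, 24, 1, 28, 4]


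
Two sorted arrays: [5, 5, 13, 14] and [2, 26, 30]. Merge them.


Compare heads, take smaller each step.
Merged: [2, 5, 5, 13, 14, 26, 30]


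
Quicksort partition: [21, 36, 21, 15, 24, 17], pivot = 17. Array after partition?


Elements <= 17 go left of pivot.
Result: [15, 17, 21, 21, 24, 36], pivot at index 1


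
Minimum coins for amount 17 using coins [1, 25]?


dp[0]=0; dp[i]=1+min(dp[i-c] for c in coins)
...dp[12]=12, dp[13]=13, dp[14]=14, dp[15]=15, dp[16]=16, dp[17]=17
Minimum coins for 17 = 17


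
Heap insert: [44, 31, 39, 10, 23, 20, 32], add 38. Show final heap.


Append 38: [44, 31, 39, 10, 23, 20, 32, 38]
Bubble up: swap idx 7(38) with idx 3(10); swap idx 3(38) with idx 1(31)
Result: [44, 38, 39, 31, 23, 20, 32, 10]


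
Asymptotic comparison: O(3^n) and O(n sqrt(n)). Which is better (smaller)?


n^1.5 grows slower than exponential (base 3)
O(n sqrt(n)) is asymptotically smaller; O(3^n) grows faster


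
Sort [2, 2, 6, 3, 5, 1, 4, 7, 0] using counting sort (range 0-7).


Count array: [1, 1, 2, 1, 1, 1, 1, 1]
Reconstruct: [0, 1, 2, 2, 3, 4, 5, 6, 7]


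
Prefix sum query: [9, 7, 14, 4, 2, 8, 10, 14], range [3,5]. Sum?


Prefix sums: [0, 9, 16, 30, 34, 36, 44, 54, 68]
Sum[3..5] = prefix[6] - prefix[3] = 44 - 30 = 14


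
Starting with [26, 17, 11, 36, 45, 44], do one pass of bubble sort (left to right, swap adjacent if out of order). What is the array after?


After one pass: [17, 11, 26, 36, 44, 45]


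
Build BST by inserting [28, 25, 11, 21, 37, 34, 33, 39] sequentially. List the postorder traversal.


Root = 28; build tree by BST insertion.
Postorder traversal: [21, 11, 25, 33, 34, 39, 37, 28]


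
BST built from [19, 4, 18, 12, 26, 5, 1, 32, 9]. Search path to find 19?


BST root = 19
Search for 19: compare at each node
Path: [19]


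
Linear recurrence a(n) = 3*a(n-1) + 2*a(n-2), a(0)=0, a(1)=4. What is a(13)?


Build bottom-up:
...a(11)=1134668, a(12)=4041180, a(13)=3*4041180+2*1134668=14392876


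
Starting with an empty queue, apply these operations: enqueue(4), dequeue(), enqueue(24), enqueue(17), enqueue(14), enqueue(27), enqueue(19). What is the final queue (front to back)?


enqueue(4) -> [4]
dequeue() returns 4 -> []
enqueue(24) -> [24]
enqueue(17) -> [24, 17]
enqueue(14) -> [24, 17, 14]
enqueue(27) -> [24, 17, 14, 27]
enqueue(19) -> [24, 17, 14, 27, 19]
Final queue (front to back): [24, 17, 14, 27, 19]


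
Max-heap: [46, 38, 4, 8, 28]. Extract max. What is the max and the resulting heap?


Max = 46
Replace root with last, heapify down
Resulting heap: [38, 28, 4, 8]


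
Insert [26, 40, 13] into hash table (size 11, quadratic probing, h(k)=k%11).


Insertions: 26->slot 4; 40->slot 7; 13->slot 2
Table: [None, None, 13, None, 26, None, None, 40, None, None, None]


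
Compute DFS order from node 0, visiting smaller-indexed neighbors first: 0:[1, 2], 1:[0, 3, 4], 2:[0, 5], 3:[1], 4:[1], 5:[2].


DFS stack-based: start with [0]
Visit order: [0, 1, 3, 4, 2, 5]


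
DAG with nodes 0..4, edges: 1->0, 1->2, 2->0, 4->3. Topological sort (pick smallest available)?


Kahn's algorithm, process smallest node first
Order: [1, 2, 0, 4, 3]


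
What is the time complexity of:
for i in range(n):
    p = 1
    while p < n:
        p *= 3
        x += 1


Per nesting level: O(n) * O(log n) = O(n log n)
Complexity: O(n log n)


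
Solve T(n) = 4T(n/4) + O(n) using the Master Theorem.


a=4, b=4, c=1. log_4(4)=1 = c=1. Case 2: O(n^c log n) = O(n log n)
Complexity: O(n log n)


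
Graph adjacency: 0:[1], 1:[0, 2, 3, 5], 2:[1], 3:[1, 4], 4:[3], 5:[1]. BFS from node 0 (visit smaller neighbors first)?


BFS queue: start with [0]
Visit order: [0, 1, 2, 3, 5, 4]


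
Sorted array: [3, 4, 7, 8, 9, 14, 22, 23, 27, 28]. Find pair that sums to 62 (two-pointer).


Two pointers: lo=0, hi=9
No pair sums to 62


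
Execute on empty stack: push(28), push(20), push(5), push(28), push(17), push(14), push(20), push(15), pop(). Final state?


push(28) -> [28]
push(20) -> [28, 20]
push(5) -> [28, 20, 5]
push(28) -> [28, 20, 5, 28]
push(17) -> [28, 20, 5, 28, 17]
push(14) -> [28, 20, 5, 28, 17, 14]
push(20) -> [28, 20, 5, 28, 17, 14, 20]
push(15) -> [28, 20, 5, 28, 17, 14, 20, 15]
pop() returns 15 -> [28, 20, 5, 28, 17, 14, 20]
Final stack (bottom to top): [28, 20, 5, 28, 17, 14, 20]


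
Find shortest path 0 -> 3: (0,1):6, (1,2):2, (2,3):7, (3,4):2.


Dijkstra from 0:
Distances: {0: 0, 1: 6, 2: 8, 3: 15, 4: 17}
Shortest distance to 3 = 15, path = [0, 1, 2, 3]


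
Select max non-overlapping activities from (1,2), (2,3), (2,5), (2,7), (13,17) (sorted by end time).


Greedy: pick earliest-ending, then skip overlaps.
Selected (3 activities): [(1, 2), (2, 3), (13, 17)]


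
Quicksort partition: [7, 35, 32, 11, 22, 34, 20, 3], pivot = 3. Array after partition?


Elements <= 3 go left of pivot.
Result: [3, 35, 32, 11, 22, 34, 20, 7], pivot at index 0


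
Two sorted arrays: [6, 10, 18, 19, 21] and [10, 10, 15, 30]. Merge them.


Compare heads, take smaller each step.
Merged: [6, 10, 10, 10, 15, 18, 19, 21, 30]


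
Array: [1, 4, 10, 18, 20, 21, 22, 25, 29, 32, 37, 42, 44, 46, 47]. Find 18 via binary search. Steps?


Search for 18:
[0,14] mid=7 arr[7]=25
[0,6] mid=3 arr[3]=18
Total: 2 comparisons


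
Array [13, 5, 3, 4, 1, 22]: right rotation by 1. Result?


Right rotate by 1: [22, 13, 5, 3, 4, 1]


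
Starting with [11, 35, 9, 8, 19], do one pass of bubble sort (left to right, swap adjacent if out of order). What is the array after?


After one pass: [11, 9, 8, 19, 35]


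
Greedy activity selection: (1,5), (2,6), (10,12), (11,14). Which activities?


Greedy: pick earliest-ending, then skip overlaps.
Selected (2 activities): [(1, 5), (10, 12)]


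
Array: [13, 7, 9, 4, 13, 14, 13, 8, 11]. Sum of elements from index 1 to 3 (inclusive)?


Prefix sums: [0, 13, 20, 29, 33, 46, 60, 73, 81, 92]
Sum[1..3] = prefix[4] - prefix[1] = 33 - 13 = 20


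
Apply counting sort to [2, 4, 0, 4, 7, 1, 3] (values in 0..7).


Count array: [1, 1, 1, 1, 2, 0, 0, 1]
Reconstruct: [0, 1, 2, 3, 4, 4, 7]


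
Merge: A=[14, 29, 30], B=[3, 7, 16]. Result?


Compare heads, take smaller each step.
Merged: [3, 7, 14, 16, 29, 30]


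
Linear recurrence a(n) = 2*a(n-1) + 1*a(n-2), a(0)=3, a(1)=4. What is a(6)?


Build bottom-up:
...a(4)=63, a(5)=152, a(6)=2*152+1*63=367


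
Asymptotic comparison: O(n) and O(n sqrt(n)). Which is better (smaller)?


linear grows slower than n^1.5
O(n) is asymptotically smaller; O(n sqrt(n)) grows faster


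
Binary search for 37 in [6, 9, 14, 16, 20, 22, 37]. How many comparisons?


Search for 37:
[0,6] mid=3 arr[3]=16
[4,6] mid=5 arr[5]=22
[6,6] mid=6 arr[6]=37
Total: 3 comparisons


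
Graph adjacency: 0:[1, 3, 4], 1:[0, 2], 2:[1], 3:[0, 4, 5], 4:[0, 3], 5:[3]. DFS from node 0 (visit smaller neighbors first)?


DFS stack-based: start with [0]
Visit order: [0, 1, 2, 3, 4, 5]


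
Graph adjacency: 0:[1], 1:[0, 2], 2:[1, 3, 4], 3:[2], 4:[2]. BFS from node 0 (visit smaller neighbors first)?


BFS queue: start with [0]
Visit order: [0, 1, 2, 3, 4]


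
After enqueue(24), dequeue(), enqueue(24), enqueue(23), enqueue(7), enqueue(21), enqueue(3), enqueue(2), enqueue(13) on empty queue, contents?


enqueue(24) -> [24]
dequeue() returns 24 -> []
enqueue(24) -> [24]
enqueue(23) -> [24, 23]
enqueue(7) -> [24, 23, 7]
enqueue(21) -> [24, 23, 7, 21]
enqueue(3) -> [24, 23, 7, 21, 3]
enqueue(2) -> [24, 23, 7, 21, 3, 2]
enqueue(13) -> [24, 23, 7, 21, 3, 2, 13]
Final queue (front to back): [24, 23, 7, 21, 3, 2, 13]


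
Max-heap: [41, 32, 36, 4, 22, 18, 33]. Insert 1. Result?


Append 1: [41, 32, 36, 4, 22, 18, 33, 1]
Bubble up: no swaps needed
Result: [41, 32, 36, 4, 22, 18, 33, 1]


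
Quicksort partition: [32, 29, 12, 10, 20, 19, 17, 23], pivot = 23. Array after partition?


Elements <= 23 go left of pivot.
Result: [12, 10, 20, 19, 17, 23, 32, 29], pivot at index 5


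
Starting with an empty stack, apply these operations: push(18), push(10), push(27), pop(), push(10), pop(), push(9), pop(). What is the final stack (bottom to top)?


push(18) -> [18]
push(10) -> [18, 10]
push(27) -> [18, 10, 27]
pop() returns 27 -> [18, 10]
push(10) -> [18, 10, 10]
pop() returns 10 -> [18, 10]
push(9) -> [18, 10, 9]
pop() returns 9 -> [18, 10]
Final stack (bottom to top): [18, 10]


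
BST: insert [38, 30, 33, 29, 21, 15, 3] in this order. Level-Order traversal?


Root = 38; build tree by BST insertion.
Level-Order traversal: [38, 30, 29, 33, 21, 15, 3]


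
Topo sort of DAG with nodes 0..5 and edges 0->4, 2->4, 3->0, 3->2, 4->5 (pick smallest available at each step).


Kahn's algorithm, process smallest node first
Order: [1, 3, 0, 2, 4, 5]


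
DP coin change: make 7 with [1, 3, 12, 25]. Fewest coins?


dp[0]=0; dp[i]=1+min(dp[i-c] for c in coins)
...dp[2]=2, dp[3]=1, dp[4]=2, dp[5]=3, dp[6]=2, dp[7]=3
Minimum coins for 7 = 3


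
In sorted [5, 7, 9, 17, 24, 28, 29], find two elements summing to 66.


Two pointers: lo=0, hi=6
No pair sums to 66


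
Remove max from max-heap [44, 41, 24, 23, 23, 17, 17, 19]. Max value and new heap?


Max = 44
Replace root with last, heapify down
Resulting heap: [41, 23, 24, 19, 23, 17, 17]


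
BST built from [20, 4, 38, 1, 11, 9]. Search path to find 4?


BST root = 20
Search for 4: compare at each node
Path: [20, 4]


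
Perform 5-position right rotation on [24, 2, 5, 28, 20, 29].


Right rotate by 5: [2, 5, 28, 20, 29, 24]


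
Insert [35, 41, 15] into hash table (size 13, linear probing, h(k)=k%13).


Insertions: 35->slot 9; 41->slot 2; 15->slot 3
Table: [None, None, 41, 15, None, None, None, None, None, 35, None, None, None]


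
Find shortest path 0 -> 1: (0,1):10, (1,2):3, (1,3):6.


Dijkstra from 0:
Distances: {0: 0, 1: 10, 2: 13, 3: 16}
Shortest distance to 1 = 10, path = [0, 1]


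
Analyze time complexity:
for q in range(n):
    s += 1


Per nesting level: O(n) = O(n)
Complexity: O(n)


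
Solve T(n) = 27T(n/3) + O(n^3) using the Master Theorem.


a=27, b=3, c=3. log_3(27)=3 = c=3. Case 2: O(n^c log n) = O(n^3 log n)
Complexity: O(n^3 log n)


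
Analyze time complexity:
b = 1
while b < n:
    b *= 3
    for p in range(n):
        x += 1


Per nesting level: O(log n) * O(n) = O(n log n)
Complexity: O(n log n)


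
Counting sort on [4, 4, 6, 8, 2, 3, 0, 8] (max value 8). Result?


Count array: [1, 0, 1, 1, 2, 0, 1, 0, 2]
Reconstruct: [0, 2, 3, 4, 4, 6, 8, 8]


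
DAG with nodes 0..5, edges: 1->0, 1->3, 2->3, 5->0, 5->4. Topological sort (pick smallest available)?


Kahn's algorithm, process smallest node first
Order: [1, 2, 3, 5, 0, 4]


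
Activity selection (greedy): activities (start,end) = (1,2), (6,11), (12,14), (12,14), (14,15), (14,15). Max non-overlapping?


Greedy: pick earliest-ending, then skip overlaps.
Selected (4 activities): [(1, 2), (6, 11), (12, 14), (14, 15)]


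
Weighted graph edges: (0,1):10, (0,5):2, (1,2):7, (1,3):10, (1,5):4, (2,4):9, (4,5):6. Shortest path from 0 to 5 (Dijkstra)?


Dijkstra from 0:
Distances: {0: 0, 1: 6, 2: 13, 3: 16, 4: 8, 5: 2}
Shortest distance to 5 = 2, path = [0, 5]


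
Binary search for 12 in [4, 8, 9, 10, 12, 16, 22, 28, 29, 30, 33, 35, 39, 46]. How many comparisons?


Search for 12:
[0,13] mid=6 arr[6]=22
[0,5] mid=2 arr[2]=9
[3,5] mid=4 arr[4]=12
Total: 3 comparisons


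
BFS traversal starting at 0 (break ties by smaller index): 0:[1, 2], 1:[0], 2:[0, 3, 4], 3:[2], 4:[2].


BFS queue: start with [0]
Visit order: [0, 1, 2, 3, 4]


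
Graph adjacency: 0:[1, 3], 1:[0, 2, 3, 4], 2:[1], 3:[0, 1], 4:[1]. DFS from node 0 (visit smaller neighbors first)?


DFS stack-based: start with [0]
Visit order: [0, 1, 2, 3, 4]


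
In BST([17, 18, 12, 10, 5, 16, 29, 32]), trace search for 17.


BST root = 17
Search for 17: compare at each node
Path: [17]


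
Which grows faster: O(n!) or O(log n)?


logarithmic grows slower than factorial
O(log n) is asymptotically smaller; O(n!) grows faster


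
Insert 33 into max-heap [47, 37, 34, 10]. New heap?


Append 33: [47, 37, 34, 10, 33]
Bubble up: no swaps needed
Result: [47, 37, 34, 10, 33]


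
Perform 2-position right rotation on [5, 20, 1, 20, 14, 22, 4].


Right rotate by 2: [22, 4, 5, 20, 1, 20, 14]


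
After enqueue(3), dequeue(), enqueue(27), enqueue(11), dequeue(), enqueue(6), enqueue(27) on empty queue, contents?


enqueue(3) -> [3]
dequeue() returns 3 -> []
enqueue(27) -> [27]
enqueue(11) -> [27, 11]
dequeue() returns 27 -> [11]
enqueue(6) -> [11, 6]
enqueue(27) -> [11, 6, 27]
Final queue (front to back): [11, 6, 27]


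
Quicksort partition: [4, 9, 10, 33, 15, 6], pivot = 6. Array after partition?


Elements <= 6 go left of pivot.
Result: [4, 6, 10, 33, 15, 9], pivot at index 1


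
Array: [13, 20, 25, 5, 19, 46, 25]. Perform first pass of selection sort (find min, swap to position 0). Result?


After one pass: [5, 20, 25, 13, 19, 46, 25]


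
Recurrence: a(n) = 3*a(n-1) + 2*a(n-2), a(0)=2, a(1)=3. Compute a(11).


Build bottom-up:
...a(9)=92205, a(10)=328393, a(11)=3*328393+2*92205=1169589


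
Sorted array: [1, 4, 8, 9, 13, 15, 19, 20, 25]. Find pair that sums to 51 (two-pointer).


Two pointers: lo=0, hi=8
No pair sums to 51


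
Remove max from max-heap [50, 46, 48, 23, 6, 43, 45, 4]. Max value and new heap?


Max = 50
Replace root with last, heapify down
Resulting heap: [48, 46, 45, 23, 6, 43, 4]


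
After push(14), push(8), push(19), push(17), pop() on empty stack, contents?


push(14) -> [14]
push(8) -> [14, 8]
push(19) -> [14, 8, 19]
push(17) -> [14, 8, 19, 17]
pop() returns 17 -> [14, 8, 19]
Final stack (bottom to top): [14, 8, 19]


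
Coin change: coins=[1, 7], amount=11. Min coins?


dp[0]=0; dp[i]=1+min(dp[i-c] for c in coins)
...dp[6]=6, dp[7]=1, dp[8]=2, dp[9]=3, dp[10]=4, dp[11]=5
Minimum coins for 11 = 5


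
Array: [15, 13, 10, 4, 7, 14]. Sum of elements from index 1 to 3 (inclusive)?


Prefix sums: [0, 15, 28, 38, 42, 49, 63]
Sum[1..3] = prefix[4] - prefix[1] = 42 - 15 = 27


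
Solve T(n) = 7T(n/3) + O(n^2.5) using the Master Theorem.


a=7, b=3, c=2.5. log_3(7)=1.771 < c=2.5. Case 3: O(n^c) = O(n^2.500)
Complexity: O(n^2.500)


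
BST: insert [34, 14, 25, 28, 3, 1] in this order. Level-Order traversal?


Root = 34; build tree by BST insertion.
Level-Order traversal: [34, 14, 3, 25, 1, 28]


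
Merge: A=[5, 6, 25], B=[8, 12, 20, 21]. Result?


Compare heads, take smaller each step.
Merged: [5, 6, 8, 12, 20, 21, 25]


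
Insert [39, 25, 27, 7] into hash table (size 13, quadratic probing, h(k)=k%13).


Insertions: 39->slot 0; 25->slot 12; 27->slot 1; 7->slot 7
Table: [39, 27, None, None, None, None, None, 7, None, None, None, None, 25]


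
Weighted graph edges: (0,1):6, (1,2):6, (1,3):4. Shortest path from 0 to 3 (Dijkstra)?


Dijkstra from 0:
Distances: {0: 0, 1: 6, 2: 12, 3: 10}
Shortest distance to 3 = 10, path = [0, 1, 3]


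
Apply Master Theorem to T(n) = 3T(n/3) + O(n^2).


a=3, b=3, c=2. log_3(3)=1 < c=2. Case 3: O(n^c) = O(n^2)
Complexity: O(n^2)


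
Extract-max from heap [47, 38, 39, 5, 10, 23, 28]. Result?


Max = 47
Replace root with last, heapify down
Resulting heap: [39, 38, 28, 5, 10, 23]


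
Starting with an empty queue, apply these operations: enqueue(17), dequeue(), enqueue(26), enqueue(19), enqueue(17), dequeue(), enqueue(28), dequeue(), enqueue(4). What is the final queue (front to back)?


enqueue(17) -> [17]
dequeue() returns 17 -> []
enqueue(26) -> [26]
enqueue(19) -> [26, 19]
enqueue(17) -> [26, 19, 17]
dequeue() returns 26 -> [19, 17]
enqueue(28) -> [19, 17, 28]
dequeue() returns 19 -> [17, 28]
enqueue(4) -> [17, 28, 4]
Final queue (front to back): [17, 28, 4]


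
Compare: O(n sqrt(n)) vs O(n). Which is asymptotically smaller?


linear grows slower than n^1.5
O(n) is asymptotically smaller; O(n sqrt(n)) grows faster


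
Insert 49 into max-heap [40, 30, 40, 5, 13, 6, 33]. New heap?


Append 49: [40, 30, 40, 5, 13, 6, 33, 49]
Bubble up: swap idx 7(49) with idx 3(5); swap idx 3(49) with idx 1(30); swap idx 1(49) with idx 0(40)
Result: [49, 40, 40, 30, 13, 6, 33, 5]


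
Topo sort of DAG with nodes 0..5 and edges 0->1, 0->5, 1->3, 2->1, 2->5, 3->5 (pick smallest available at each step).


Kahn's algorithm, process smallest node first
Order: [0, 2, 1, 3, 4, 5]


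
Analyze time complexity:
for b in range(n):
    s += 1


Per nesting level: O(n) = O(n)
Complexity: O(n)


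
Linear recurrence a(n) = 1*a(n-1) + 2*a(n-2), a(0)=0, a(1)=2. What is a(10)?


Build bottom-up:
...a(8)=170, a(9)=342, a(10)=1*342+2*170=682


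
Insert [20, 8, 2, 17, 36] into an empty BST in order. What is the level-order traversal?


Root = 20; build tree by BST insertion.
Level-Order traversal: [20, 8, 36, 2, 17]


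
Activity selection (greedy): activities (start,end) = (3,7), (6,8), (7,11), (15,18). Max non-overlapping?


Greedy: pick earliest-ending, then skip overlaps.
Selected (3 activities): [(3, 7), (7, 11), (15, 18)]


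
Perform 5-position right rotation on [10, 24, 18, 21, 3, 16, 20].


Right rotate by 5: [18, 21, 3, 16, 20, 10, 24]


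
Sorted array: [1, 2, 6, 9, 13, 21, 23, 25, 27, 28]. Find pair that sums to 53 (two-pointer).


Two pointers: lo=0, hi=9
Found pair: (25, 28) summing to 53


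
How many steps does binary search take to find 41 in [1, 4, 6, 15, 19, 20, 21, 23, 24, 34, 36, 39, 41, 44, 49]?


Search for 41:
[0,14] mid=7 arr[7]=23
[8,14] mid=11 arr[11]=39
[12,14] mid=13 arr[13]=44
[12,12] mid=12 arr[12]=41
Total: 4 comparisons


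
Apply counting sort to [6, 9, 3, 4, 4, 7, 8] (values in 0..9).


Count array: [0, 0, 0, 1, 2, 0, 1, 1, 1, 1]
Reconstruct: [3, 4, 4, 6, 7, 8, 9]


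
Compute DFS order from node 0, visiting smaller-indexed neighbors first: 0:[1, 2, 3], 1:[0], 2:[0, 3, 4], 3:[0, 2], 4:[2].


DFS stack-based: start with [0]
Visit order: [0, 1, 2, 3, 4]


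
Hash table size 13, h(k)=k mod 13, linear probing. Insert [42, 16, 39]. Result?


Insertions: 42->slot 3; 16->slot 4; 39->slot 0
Table: [39, None, None, 42, 16, None, None, None, None, None, None, None, None]


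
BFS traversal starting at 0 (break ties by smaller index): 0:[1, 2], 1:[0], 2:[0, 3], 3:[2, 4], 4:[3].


BFS queue: start with [0]
Visit order: [0, 1, 2, 3, 4]


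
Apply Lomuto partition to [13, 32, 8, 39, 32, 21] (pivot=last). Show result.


Elements <= 21 go left of pivot.
Result: [13, 8, 21, 39, 32, 32], pivot at index 2


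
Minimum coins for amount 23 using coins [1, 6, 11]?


dp[0]=0; dp[i]=1+min(dp[i-c] for c in coins)
...dp[18]=3, dp[19]=4, dp[20]=5, dp[21]=6, dp[22]=2, dp[23]=3
Minimum coins for 23 = 3


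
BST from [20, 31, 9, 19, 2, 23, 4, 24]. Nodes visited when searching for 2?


BST root = 20
Search for 2: compare at each node
Path: [20, 9, 2]


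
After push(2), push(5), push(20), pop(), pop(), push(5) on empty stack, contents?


push(2) -> [2]
push(5) -> [2, 5]
push(20) -> [2, 5, 20]
pop() returns 20 -> [2, 5]
pop() returns 5 -> [2]
push(5) -> [2, 5]
Final stack (bottom to top): [2, 5]


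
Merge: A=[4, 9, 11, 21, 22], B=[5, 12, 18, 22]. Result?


Compare heads, take smaller each step.
Merged: [4, 5, 9, 11, 12, 18, 21, 22, 22]


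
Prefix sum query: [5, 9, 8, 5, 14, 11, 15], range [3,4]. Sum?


Prefix sums: [0, 5, 14, 22, 27, 41, 52, 67]
Sum[3..4] = prefix[5] - prefix[3] = 41 - 22 = 19


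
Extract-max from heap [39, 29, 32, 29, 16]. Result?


Max = 39
Replace root with last, heapify down
Resulting heap: [32, 29, 16, 29]


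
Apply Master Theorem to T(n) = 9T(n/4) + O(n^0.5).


a=9, b=4, c=0.5. log_4(9)=1.585 > c=0.5. Case 1: O(n^log_b(a)) = O(n^1.585)
Complexity: O(n^1.585)


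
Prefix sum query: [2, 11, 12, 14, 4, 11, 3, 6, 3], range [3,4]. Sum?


Prefix sums: [0, 2, 13, 25, 39, 43, 54, 57, 63, 66]
Sum[3..4] = prefix[5] - prefix[3] = 43 - 25 = 18


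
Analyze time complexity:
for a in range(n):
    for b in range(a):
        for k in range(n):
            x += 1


Per nesting level: O(n) * O(n) [triangular over a] * O(n) = O(n^3)
Complexity: O(n^3)


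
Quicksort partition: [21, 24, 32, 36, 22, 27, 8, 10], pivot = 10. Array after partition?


Elements <= 10 go left of pivot.
Result: [8, 10, 32, 36, 22, 27, 21, 24], pivot at index 1


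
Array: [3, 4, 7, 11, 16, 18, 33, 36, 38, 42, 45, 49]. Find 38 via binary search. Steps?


Search for 38:
[0,11] mid=5 arr[5]=18
[6,11] mid=8 arr[8]=38
Total: 2 comparisons


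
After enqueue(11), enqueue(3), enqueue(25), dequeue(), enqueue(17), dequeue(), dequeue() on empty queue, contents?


enqueue(11) -> [11]
enqueue(3) -> [11, 3]
enqueue(25) -> [11, 3, 25]
dequeue() returns 11 -> [3, 25]
enqueue(17) -> [3, 25, 17]
dequeue() returns 3 -> [25, 17]
dequeue() returns 25 -> [17]
Final queue (front to back): [17]


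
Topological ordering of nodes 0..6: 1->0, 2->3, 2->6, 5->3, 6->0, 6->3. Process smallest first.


Kahn's algorithm, process smallest node first
Order: [1, 2, 4, 5, 6, 0, 3]


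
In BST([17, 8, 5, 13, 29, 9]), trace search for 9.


BST root = 17
Search for 9: compare at each node
Path: [17, 8, 13, 9]


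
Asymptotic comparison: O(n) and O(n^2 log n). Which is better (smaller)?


linear grows slower than n^2 log n
O(n) is asymptotically smaller; O(n^2 log n) grows faster


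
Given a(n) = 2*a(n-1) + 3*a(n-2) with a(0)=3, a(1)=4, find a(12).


Build bottom-up:
...a(10)=103337, a(11)=310006, a(12)=2*310006+3*103337=930023


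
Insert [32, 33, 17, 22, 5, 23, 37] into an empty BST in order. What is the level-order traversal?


Root = 32; build tree by BST insertion.
Level-Order traversal: [32, 17, 33, 5, 22, 37, 23]


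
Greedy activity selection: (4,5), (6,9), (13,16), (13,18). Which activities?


Greedy: pick earliest-ending, then skip overlaps.
Selected (3 activities): [(4, 5), (6, 9), (13, 16)]


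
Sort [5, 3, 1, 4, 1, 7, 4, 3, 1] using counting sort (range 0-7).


Count array: [0, 3, 0, 2, 2, 1, 0, 1]
Reconstruct: [1, 1, 1, 3, 3, 4, 4, 5, 7]


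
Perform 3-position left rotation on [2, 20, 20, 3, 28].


Left rotate by 3: [3, 28, 2, 20, 20]


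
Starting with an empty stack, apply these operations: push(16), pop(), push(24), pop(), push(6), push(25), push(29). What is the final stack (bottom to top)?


push(16) -> [16]
pop() returns 16 -> []
push(24) -> [24]
pop() returns 24 -> []
push(6) -> [6]
push(25) -> [6, 25]
push(29) -> [6, 25, 29]
Final stack (bottom to top): [6, 25, 29]


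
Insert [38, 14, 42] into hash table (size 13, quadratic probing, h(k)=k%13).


Insertions: 38->slot 12; 14->slot 1; 42->slot 3
Table: [None, 14, None, 42, None, None, None, None, None, None, None, None, 38]


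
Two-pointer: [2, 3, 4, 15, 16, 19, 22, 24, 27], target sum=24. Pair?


Two pointers: lo=0, hi=8
Found pair: (2, 22) summing to 24


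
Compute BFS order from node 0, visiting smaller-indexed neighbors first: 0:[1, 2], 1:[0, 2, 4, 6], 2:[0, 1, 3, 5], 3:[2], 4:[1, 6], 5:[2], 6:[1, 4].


BFS queue: start with [0]
Visit order: [0, 1, 2, 4, 6, 3, 5]


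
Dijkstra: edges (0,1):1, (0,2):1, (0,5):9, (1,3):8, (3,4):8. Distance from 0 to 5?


Dijkstra from 0:
Distances: {0: 0, 1: 1, 2: 1, 3: 9, 4: 17, 5: 9}
Shortest distance to 5 = 9, path = [0, 5]


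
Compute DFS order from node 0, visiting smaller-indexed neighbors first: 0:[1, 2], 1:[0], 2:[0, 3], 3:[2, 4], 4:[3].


DFS stack-based: start with [0]
Visit order: [0, 1, 2, 3, 4]


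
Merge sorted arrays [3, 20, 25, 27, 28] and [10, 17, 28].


Compare heads, take smaller each step.
Merged: [3, 10, 17, 20, 25, 27, 28, 28]


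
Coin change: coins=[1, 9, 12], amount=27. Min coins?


dp[0]=0; dp[i]=1+min(dp[i-c] for c in coins)
...dp[22]=3, dp[23]=4, dp[24]=2, dp[25]=3, dp[26]=4, dp[27]=3
Minimum coins for 27 = 3


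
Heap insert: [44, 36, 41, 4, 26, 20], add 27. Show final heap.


Append 27: [44, 36, 41, 4, 26, 20, 27]
Bubble up: no swaps needed
Result: [44, 36, 41, 4, 26, 20, 27]


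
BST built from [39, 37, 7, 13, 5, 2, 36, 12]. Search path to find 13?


BST root = 39
Search for 13: compare at each node
Path: [39, 37, 7, 13]


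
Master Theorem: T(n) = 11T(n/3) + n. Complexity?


a=11, b=3, c=1. log_3(11)=2.183 > c=1. Case 1: O(n^log_b(a)) = O(n^2.183)
Complexity: O(n^2.183)
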